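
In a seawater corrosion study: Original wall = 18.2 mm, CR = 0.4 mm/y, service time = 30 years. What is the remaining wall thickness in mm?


Remaining wall = original − CR × time
t = 18.2 − 0.4*30 = 18.2 − 12.0 = 6.2 mm

6.2 mm


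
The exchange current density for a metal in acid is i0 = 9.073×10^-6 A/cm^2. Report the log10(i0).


i0 = 9.073×10^-6 A/cm^2
log10(i0) = -5.042

-5.042


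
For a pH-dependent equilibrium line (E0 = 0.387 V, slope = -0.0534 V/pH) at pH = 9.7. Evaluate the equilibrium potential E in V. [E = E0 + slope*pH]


Apply the Pourbaix line equation: E = E0 + slope*pH
E = 0.387 + (-0.0534)*9.7 = 0.387 + (-0.51798) = -0.13098 V
Rounded to 4 decimal places: E = -0.1310 V

-0.1310 V


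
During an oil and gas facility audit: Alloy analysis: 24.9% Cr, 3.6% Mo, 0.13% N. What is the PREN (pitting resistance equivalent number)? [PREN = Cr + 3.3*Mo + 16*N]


Apply the PREN formula: PREN = Cr + 3.3*Mo + 16*N
PREN = 24.9 + 3.3*3.6 + 16*0.13
PREN = 24.9 + 11.88 + 2.08 = 38.86

38.86


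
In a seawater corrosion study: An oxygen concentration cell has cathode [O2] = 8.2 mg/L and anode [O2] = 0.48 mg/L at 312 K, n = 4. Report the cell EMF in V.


Apply the Nernst concentration-cell relation: E = (RT/nF)*ln(C_cathode/C_anode)
RT/nF = 8.314*312/(4*96485) = 0.00672117 V
ln(8.2/0.48) = 2.8381
E = 0.00672117 * 2.8381 = 0.01908 V

0.01908 V


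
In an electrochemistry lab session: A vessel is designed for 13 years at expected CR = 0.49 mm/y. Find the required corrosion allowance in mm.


Corrosion allowance = CR × design life
CA = 0.49 * 13 = 6.37 mm

6.37 mm


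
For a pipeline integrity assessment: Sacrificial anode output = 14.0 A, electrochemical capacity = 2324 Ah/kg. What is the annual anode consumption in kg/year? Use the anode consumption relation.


Annual consumption = current * hours per year / capacity
Rate = 14.0 * 8760 / 2324 = 52.8 kg/year

52.8 kg/year


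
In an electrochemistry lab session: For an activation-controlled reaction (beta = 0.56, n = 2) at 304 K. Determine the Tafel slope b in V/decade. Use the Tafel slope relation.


Apply the Tafel slope relation: b = 2.303*R*T/(beta*n*F)
Numerator: 2.303 * 8.314 * 304 = 5820.73
Denominator: 0.56 * 2 * 96485 = 108063.2
b = 5820.73 / 108063.2 = 0.0539 V/decade

0.0539 V/decade


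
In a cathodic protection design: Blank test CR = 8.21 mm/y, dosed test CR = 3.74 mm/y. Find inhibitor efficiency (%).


Apply the inhibitor-efficiency definition: IE = (CR_blank − CR_inh)/CR_blank × 100
IE = (8.21 − 3.74) / 8.21 × 100
IE = 4.47 / 8.21 × 100 = 54.4 %

54.4 %


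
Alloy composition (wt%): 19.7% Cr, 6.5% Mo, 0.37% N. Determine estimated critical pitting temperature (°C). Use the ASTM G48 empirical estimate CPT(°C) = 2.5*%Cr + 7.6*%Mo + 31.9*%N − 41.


Apply the ASTM G48 empirical CPT estimate: CPT(°C) = 2.5*%Cr + 7.6*%Mo + 31.9*%N − 41
2.5*19.7 = 49.25; 7.6*6.5 = 49.4; 31.9*0.37 = 11.803
CPT = 49.25 + 49.4 + 11.803 − 41 = 69.453 °C
Rounded to 0.1 °C: CPT ≈ 69.5 °C

69.5 °C


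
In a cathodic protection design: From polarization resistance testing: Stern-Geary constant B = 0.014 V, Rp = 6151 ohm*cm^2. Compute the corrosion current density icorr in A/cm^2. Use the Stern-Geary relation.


Apply the Stern-Geary relation: icorr = B / Rp
icorr = 0.014 / 6151 = 2.276×10^-6 A/cm^2

2.276×10^-6 A/cm^2


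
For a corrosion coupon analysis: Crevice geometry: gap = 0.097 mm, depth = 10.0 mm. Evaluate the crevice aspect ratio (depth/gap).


Aspect ratio = depth / gap
Ratio = 10.0 / 0.097 = 103.1

103.1


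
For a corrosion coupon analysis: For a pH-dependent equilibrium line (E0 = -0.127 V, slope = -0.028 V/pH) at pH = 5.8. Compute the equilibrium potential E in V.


Apply the Pourbaix line equation: E = E0 + slope*pH
E = -0.127 + (-0.028)*5.8 = -0.127 + (-0.1624) = -0.2894 V
Rounded to 4 decimal places: E = -0.2894 V

-0.2894 V


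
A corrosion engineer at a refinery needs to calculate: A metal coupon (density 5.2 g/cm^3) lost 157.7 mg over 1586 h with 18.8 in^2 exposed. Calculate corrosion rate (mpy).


Apply the mpy weight-loss relation: CR = 534 * W / (D * A * T)
Numerator: 534 * 157.7 = 84211.8
Denominator: 5.2 * 18.8 * 1586 = 155047.36
CR = 84211.8 / 155047.36 = 0.54314 mpy

0.54314 mpy


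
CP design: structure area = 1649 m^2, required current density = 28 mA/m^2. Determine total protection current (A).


I = area * current density, then convert mA → A (÷1000)
I = 1649 * 28 / 1000 = 46.17 A

46.17 A


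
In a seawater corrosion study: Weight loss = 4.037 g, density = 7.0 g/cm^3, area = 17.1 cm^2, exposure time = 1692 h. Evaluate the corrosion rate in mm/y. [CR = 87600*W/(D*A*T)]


Apply the mm/y weight-loss relation: CR = 87600 * W / (D * A * T)
Numerator: 87600 * 4.037 = 353641.2
Denominator: 7.0 * 17.1 * 1692 = 202532.4
CR = 353641.2 / 202532.4 = 1.7461 mm/y

1.7461 mm/y


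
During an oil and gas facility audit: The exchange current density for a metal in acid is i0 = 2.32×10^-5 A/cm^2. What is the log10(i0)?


i0 = 2.32×10^-5 A/cm^2
log10(i0) = -4.635

-4.635


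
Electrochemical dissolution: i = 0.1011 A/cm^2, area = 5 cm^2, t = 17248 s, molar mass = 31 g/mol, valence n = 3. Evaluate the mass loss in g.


Apply Faraday's law: m = i*A*t*M / (n*F)
Total charge passed Q = i*A*t = 0.1011*5*17248 = 8718.864 C
m = Q*M/(n*F) = 8718.864*31/(3*96485) = 0.934 g

0.934 g


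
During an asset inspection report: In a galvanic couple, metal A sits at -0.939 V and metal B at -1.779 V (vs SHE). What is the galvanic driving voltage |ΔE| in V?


Driving voltage is the absolute potential difference.
|ΔE| = |-0.939 − (-1.779)| = 0.84 V

0.84 V


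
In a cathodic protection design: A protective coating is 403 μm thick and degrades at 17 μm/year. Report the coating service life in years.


Service life = thickness / degradation rate
Life = 403 / 17 = 23.7 years

23.7 years


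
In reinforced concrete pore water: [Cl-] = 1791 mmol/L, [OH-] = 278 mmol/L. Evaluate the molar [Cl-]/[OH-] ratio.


Threshold parameter = [Cl-] / [OH-] (molar basis; both in mmol/L, so units cancel)
Ratio = 1791 / 278 = 6.44

6.44


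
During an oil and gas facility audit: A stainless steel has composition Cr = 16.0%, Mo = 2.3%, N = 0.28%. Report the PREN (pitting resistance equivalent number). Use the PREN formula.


Apply the PREN formula: PREN = Cr + 3.3*Mo + 16*N
PREN = 16.0 + 3.3*2.3 + 16*0.28
PREN = 16.0 + 7.59 + 4.48 = 28.07

28.07


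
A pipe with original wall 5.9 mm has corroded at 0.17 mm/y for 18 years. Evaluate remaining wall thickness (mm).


Remaining wall = original − CR × time
t = 5.9 − 0.17*18 = 5.9 − 3.06 = 2.84 mm

2.84 mm


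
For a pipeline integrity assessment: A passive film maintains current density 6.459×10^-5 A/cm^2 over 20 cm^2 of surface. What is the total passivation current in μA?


I = i_pass * A, then convert A → μA (×10^6)
I = 6.459×10^-5 * 20 * 10^6 = 1291.8 μA

1291.8 μA


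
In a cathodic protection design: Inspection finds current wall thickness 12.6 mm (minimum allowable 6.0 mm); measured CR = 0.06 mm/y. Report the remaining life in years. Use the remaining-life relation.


Apply the remaining-life relation: RL = (t_current − t_min) / CR
RL = (12.6 − 6.0) / 0.06 = 6.6 / 0.06 = 110.0 years

110.0 years


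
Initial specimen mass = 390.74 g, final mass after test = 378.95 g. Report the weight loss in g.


Weight loss = initial − final
WL = 390.74 − 378.95 = 11.79 g

11.79 g


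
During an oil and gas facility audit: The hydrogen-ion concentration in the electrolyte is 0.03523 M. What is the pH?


pH = −log10[H+]
pH = −log10(0.03523) = 1.45

1.45


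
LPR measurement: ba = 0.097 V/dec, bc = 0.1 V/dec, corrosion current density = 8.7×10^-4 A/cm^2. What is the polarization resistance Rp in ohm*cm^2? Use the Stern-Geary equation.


Apply the Stern-Geary equation: Rp = ba*bc / (2.303*icorr*(ba+bc))
ba*bc = 0.097*0.1 = 0.0097
ba+bc = 0.197; 2.303*icorr*(ba+bc) = 2.303*8.7×10^-4*0.197 = 3.9471117×10^-4
Rp = 0.0097 / 3.9471117×10^-4 = 24.6 ohm*cm^2

24.6 ohm*cm^2


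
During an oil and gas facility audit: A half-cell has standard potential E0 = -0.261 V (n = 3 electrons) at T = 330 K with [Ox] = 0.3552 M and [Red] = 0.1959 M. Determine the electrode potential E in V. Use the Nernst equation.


Apply the Nernst equation: E = E0 + (RT/nF)*ln([Ox]/[Red])
Step 1: RT/nF = 8.314*330/(3*96485) = 0.00947857 V
Step 2: [Ox]/[Red] = 0.3552/0.1959 = 1.81317
Step 3: ln(1.81317) = 0.595077
Step 4: correction = 0.00947857 * 0.595077 = 0.0056 V
E = -0.261 + 0.0056 = -0.2554 V

-0.2554 V


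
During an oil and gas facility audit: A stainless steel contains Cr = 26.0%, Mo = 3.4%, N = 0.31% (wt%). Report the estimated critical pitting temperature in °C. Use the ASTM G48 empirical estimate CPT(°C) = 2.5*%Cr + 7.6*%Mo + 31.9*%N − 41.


Apply the ASTM G48 empirical CPT estimate: CPT(°C) = 2.5*%Cr + 7.6*%Mo + 31.9*%N − 41
2.5*26.0 = 65; 7.6*3.4 = 25.84; 31.9*0.31 = 9.889
CPT = 65 + 25.84 + 9.889 − 41 = 59.729 °C
Rounded to 0.1 °C: CPT ≈ 59.7 °C

59.7 °C


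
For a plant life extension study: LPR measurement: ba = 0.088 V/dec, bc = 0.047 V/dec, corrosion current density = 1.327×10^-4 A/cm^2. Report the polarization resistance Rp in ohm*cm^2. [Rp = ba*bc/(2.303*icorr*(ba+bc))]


Apply the Stern-Geary equation: Rp = ba*bc / (2.303*icorr*(ba+bc))
ba*bc = 0.088*0.047 = 0.004136
ba+bc = 0.135; 2.303*icorr*(ba+bc) = 2.303*1.327×10^-4*0.135 = 4.1257094×10^-5
Rp = 0.004136 / 4.1257094×10^-5 = 100.2 ohm*cm^2

100.2 ohm*cm^2


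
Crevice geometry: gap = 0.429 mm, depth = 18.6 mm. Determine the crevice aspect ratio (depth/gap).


Aspect ratio = depth / gap
Ratio = 18.6 / 0.429 = 43.4

43.4


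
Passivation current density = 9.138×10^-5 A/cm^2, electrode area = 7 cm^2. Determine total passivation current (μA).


I = i_pass * A, then convert A → μA (×10^6)
I = 9.138×10^-5 * 7 * 10^6 = 639.66 μA

639.66 μA


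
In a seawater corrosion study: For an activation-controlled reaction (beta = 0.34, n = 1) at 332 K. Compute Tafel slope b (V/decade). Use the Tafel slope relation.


Apply the Tafel slope relation: b = 2.303*R*T/(beta*n*F)
Numerator: 2.303 * 8.314 * 332 = 6356.85
Denominator: 0.34 * 1 * 96485 = 32804.9
b = 6356.85 / 32804.9 = 0.1938 V/decade

0.1938 V/decade


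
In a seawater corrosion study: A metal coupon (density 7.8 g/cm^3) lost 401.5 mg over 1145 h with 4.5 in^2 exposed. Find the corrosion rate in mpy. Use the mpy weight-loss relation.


Apply the mpy weight-loss relation: CR = 534 * W / (D * A * T)
Numerator: 534 * 401.5 = 214401.0
Denominator: 7.8 * 4.5 * 1145 = 40189.5
CR = 214401.0 / 40189.5 = 5.3348 mpy

5.3348 mpy


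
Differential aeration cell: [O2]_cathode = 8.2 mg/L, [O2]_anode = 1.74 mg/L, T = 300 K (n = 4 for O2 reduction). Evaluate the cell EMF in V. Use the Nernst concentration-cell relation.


Apply the Nernst concentration-cell relation: E = (RT/nF)*ln(C_cathode/C_anode)
RT/nF = 8.314*300/(4*96485) = 0.00646266 V
ln(8.2/1.74) = 1.55025
E = 0.00646266 * 1.55025 = 0.01002 V

0.01002 V


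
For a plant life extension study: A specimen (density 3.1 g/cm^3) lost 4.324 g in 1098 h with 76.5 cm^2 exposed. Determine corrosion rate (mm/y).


Apply the mm/y weight-loss relation: CR = 87600 * W / (D * A * T)
Numerator: 87600 * 4.324 = 378782.4
Denominator: 3.1 * 76.5 * 1098 = 260390.7
CR = 378782.4 / 260390.7 = 1.4547 mm/y

1.4547 mm/y


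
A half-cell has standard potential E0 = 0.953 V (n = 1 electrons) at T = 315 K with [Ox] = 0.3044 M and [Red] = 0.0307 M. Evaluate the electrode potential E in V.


Apply the Nernst equation: E = E0 + (RT/nF)*ln([Ox]/[Red])
Step 1: RT/nF = 8.314*315/(1*96485) = 0.02714318 V
Step 2: [Ox]/[Red] = 0.3044/0.0307 = 9.915309
Step 3: ln(9.915309) = 2.29408
Step 4: correction = 0.02714318 * 2.29408 = 0.0623 V
E = 0.953 + 0.0623 = 1.0153 V

1.0153 V


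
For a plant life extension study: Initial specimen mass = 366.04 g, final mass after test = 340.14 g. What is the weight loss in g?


Weight loss = initial − final
WL = 366.04 − 340.14 = 25.9 g

25.9 g


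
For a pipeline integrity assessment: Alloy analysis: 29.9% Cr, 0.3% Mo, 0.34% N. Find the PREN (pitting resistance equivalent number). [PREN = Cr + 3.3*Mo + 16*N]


Apply the PREN formula: PREN = Cr + 3.3*Mo + 16*N
PREN = 29.9 + 3.3*0.3 + 16*0.34
PREN = 29.9 + 0.99 + 5.44 = 36.33

36.33


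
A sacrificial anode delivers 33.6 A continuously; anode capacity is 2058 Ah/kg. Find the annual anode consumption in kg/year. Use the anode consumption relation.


Annual consumption = current * hours per year / capacity
Rate = 33.6 * 8760 / 2058 = 143.0 kg/year

143.0 kg/year


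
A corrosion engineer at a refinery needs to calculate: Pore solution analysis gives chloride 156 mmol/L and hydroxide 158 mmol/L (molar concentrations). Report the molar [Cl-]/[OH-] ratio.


Threshold parameter = [Cl-] / [OH-] (molar basis; both in mmol/L, so units cancel)
Ratio = 156 / 158 = 0.99

0.99


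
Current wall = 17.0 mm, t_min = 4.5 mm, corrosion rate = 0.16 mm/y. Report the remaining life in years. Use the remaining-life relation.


Apply the remaining-life relation: RL = (t_current − t_min) / CR
RL = (17.0 − 4.5) / 0.16 = 12.5 / 0.16 = 78.1 years

78.1 years


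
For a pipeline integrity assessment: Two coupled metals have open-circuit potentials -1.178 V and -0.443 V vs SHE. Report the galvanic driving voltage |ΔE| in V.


Driving voltage is the absolute potential difference.
|ΔE| = |-1.178 − (-0.443)| = 0.735 V

0.735 V


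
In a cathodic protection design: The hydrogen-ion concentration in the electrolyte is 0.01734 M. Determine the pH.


pH = −log10[H+]
pH = −log10(0.01734) = 1.76

1.76


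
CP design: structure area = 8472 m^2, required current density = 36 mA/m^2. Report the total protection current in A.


I = area * current density, then convert mA → A (÷1000)
I = 8472 * 36 / 1000 = 304.99 A

304.99 A


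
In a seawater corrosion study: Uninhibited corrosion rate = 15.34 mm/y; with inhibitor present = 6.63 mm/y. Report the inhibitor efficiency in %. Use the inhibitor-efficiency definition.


Apply the inhibitor-efficiency definition: IE = (CR_blank − CR_inh)/CR_blank × 100
IE = (15.34 − 6.63) / 15.34 × 100
IE = 8.71 / 15.34 × 100 = 56.8 %

56.8 %


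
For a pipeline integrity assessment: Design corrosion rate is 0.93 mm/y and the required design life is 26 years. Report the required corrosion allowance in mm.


Corrosion allowance = CR × design life
CA = 0.93 * 26 = 24.18 mm

24.18 mm


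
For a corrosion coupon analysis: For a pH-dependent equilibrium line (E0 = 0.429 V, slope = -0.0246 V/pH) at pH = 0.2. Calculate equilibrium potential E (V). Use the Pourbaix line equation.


Apply the Pourbaix line equation: E = E0 + slope*pH
E = 0.429 + (-0.0246)*0.2 = 0.429 + (-0.00492) = 0.42408 V
Rounded to 3 decimal places: E = 0.424 V

0.424 V


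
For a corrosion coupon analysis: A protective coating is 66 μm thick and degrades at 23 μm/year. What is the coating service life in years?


Service life = thickness / degradation rate
Life = 66 / 23 = 2.9 years

2.9 years


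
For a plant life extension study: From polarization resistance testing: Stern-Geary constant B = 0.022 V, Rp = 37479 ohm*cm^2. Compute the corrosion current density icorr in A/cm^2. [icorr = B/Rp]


Apply the Stern-Geary relation: icorr = B / Rp
icorr = 0.022 / 37479 = 5.87×10^-7 A/cm^2

5.87×10^-7 A/cm^2


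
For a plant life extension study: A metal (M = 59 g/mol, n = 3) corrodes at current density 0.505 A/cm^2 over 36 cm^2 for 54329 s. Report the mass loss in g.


Apply Faraday's law: m = i*A*t*M / (n*F)
Total charge passed Q = i*A*t = 0.505*36*54329 = 987701.22 C
m = Q*M/(n*F) = 987701.22*59/(3*96485) = 201.3245 g

201.3245 g


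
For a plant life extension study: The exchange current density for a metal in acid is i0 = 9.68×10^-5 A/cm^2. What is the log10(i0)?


i0 = 9.68×10^-5 A/cm^2
log10(i0) = -4.014

-4.014


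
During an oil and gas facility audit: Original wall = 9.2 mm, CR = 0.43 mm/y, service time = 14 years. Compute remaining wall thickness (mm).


Remaining wall = original − CR × time
t = 9.2 − 0.43*14 = 9.2 − 6.02 = 3.18 mm

3.18 mm


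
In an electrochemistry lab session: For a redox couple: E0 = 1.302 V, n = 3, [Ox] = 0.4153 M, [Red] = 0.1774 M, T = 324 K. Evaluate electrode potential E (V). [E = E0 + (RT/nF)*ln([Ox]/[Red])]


Apply the Nernst equation: E = E0 + (RT/nF)*ln([Ox]/[Red])
Step 1: RT/nF = 8.314*324/(3*96485) = 0.00930623 V
Step 2: [Ox]/[Red] = 0.4153/0.1774 = 2.341037
Step 3: ln(2.341037) = 0.850594
Step 4: correction = 0.00930623 * 0.850594 = 0.0079 V
E = 1.302 + 0.0079 = 1.3099 V

1.3099 V


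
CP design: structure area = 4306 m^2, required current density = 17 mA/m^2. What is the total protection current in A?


I = area * current density, then convert mA → A (÷1000)
I = 4306 * 17 / 1000 = 73.2 A

73.2 A


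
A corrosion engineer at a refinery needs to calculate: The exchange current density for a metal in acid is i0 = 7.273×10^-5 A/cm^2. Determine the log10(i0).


i0 = 7.273×10^-5 A/cm^2
log10(i0) = -4.138

-4.138


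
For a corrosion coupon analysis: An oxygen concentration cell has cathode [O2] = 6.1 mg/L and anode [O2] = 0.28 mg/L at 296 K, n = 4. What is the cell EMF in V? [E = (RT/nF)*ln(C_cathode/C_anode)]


Apply the Nernst concentration-cell relation: E = (RT/nF)*ln(C_cathode/C_anode)
RT/nF = 8.314*296/(4*96485) = 0.00637649 V
ln(6.1/0.28) = 3.08125
E = 0.00637649 * 3.08125 = 0.01965 V

0.01965 V


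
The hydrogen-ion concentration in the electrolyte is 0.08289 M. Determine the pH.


pH = −log10[H+]
pH = −log10(0.08289) = 1.08

1.08


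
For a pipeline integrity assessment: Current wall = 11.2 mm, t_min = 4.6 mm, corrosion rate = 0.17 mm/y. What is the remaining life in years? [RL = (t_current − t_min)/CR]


Apply the remaining-life relation: RL = (t_current − t_min) / CR
RL = (11.2 − 4.6) / 0.17 = 6.6 / 0.17 = 38.8 years

38.8 years


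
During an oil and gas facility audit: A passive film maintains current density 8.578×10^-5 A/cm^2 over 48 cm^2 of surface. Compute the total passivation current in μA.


I = i_pass * A, then convert A → μA (×10^6)
I = 8.578×10^-5 * 48 * 10^6 = 4117.44 μA

4117.44 μA


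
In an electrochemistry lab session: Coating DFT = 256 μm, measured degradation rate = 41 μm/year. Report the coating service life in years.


Service life = thickness / degradation rate
Life = 256 / 41 = 6.2 years

6.2 years


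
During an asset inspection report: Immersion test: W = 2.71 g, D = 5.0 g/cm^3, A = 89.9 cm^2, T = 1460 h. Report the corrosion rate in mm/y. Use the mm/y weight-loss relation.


Apply the mm/y weight-loss relation: CR = 87600 * W / (D * A * T)
Numerator: 87600 * 2.71 = 237396.0
Denominator: 5.0 * 89.9 * 1460 = 656270.0
CR = 237396.0 / 656270.0 = 0.3617 mm/y

0.3617 mm/y


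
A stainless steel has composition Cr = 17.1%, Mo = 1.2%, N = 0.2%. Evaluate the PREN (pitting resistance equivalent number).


Apply the PREN formula: PREN = Cr + 3.3*Mo + 16*N
PREN = 17.1 + 3.3*1.2 + 16*0.2
PREN = 17.1 + 3.96 + 3.2 = 24.26

24.26


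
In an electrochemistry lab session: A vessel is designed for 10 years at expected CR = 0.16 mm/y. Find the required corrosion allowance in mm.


Corrosion allowance = CR × design life
CA = 0.16 * 10 = 1.6 mm

1.6 mm


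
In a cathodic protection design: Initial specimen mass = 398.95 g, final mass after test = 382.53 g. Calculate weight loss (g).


Weight loss = initial − final
WL = 398.95 − 382.53 = 16.42 g

16.42 g


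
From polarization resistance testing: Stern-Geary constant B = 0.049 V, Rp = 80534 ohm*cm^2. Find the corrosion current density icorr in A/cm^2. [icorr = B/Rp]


Apply the Stern-Geary relation: icorr = B / Rp
icorr = 0.049 / 80534 = 6.084×10^-7 A/cm^2

6.084×10^-7 A/cm^2


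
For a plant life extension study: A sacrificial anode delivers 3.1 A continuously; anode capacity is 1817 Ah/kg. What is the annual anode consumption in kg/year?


Annual consumption = current * hours per year / capacity
Rate = 3.1 * 8760 / 1817 = 14.9 kg/year

14.9 kg/year


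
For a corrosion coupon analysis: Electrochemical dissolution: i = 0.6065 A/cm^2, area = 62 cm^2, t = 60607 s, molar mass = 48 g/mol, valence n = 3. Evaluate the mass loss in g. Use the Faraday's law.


Apply Faraday's law: m = i*A*t*M / (n*F)
Total charge passed Q = i*A*t = 0.6065*62*60607 = 2279005.021 C
m = Q*M/(n*F) = 2279005.021*48/(3*96485) = 377.925 g

377.925 g


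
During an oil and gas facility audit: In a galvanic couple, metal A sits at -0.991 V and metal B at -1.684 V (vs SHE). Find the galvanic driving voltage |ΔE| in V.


Driving voltage is the absolute potential difference.
|ΔE| = |-0.991 − (-1.684)| = 0.693 V

0.693 V


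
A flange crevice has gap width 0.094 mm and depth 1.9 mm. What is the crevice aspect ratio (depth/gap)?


Aspect ratio = depth / gap
Ratio = 1.9 / 0.094 = 20.2

20.2


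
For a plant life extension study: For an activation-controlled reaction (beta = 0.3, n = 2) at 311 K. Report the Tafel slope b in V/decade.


Apply the Tafel slope relation: b = 2.303*R*T/(beta*n*F)
Numerator: 2.303 * 8.314 * 311 = 5954.76
Denominator: 0.3 * 2 * 96485 = 57891.0
b = 5954.76 / 57891.0 = 0.1029 V/decade

0.1029 V/decade


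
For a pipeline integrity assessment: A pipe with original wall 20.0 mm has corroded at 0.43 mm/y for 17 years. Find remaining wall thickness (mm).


Remaining wall = original − CR × time
t = 20.0 − 0.43*17 = 20.0 − 7.31 = 12.69 mm

12.69 mm


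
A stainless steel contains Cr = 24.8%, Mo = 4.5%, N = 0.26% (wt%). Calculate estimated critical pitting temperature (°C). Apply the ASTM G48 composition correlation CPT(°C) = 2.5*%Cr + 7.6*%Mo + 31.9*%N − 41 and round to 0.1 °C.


Apply the ASTM G48 empirical CPT estimate: CPT(°C) = 2.5*%Cr + 7.6*%Mo + 31.9*%N − 41
2.5*24.8 = 62; 7.6*4.5 = 34.2; 31.9*0.26 = 8.294
CPT = 62 + 34.2 + 8.294 − 41 = 63.494 °C
Rounded to 0.1 °C: CPT ≈ 63.5 °C

63.5 °C


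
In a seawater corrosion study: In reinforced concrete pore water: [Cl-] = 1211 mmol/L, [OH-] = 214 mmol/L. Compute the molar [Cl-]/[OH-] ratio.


Threshold parameter = [Cl-] / [OH-] (molar basis; both in mmol/L, so units cancel)
Ratio = 1211 / 214 = 5.66

5.66


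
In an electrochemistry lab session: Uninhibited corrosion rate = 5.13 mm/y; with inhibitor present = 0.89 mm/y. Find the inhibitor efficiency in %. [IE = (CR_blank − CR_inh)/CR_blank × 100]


Apply the inhibitor-efficiency definition: IE = (CR_blank − CR_inh)/CR_blank × 100
IE = (5.13 − 0.89) / 5.13 × 100
IE = 4.24 / 5.13 × 100 = 82.7 %

82.7 %


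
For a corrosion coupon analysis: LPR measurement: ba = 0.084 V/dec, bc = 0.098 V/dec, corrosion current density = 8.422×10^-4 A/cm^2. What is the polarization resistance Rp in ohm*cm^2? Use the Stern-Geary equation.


Apply the Stern-Geary equation: Rp = ba*bc / (2.303*icorr*(ba+bc))
ba*bc = 0.084*0.098 = 0.008232
ba+bc = 0.182; 2.303*icorr*(ba+bc) = 2.303*8.422×10^-4*0.182 = 3.5300476×10^-4
Rp = 0.008232 / 3.5300476×10^-4 = 23.32 ohm*cm^2

23.32 ohm*cm^2


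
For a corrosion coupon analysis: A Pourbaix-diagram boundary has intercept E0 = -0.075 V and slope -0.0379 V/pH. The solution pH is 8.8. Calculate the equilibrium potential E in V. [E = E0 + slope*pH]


Apply the Pourbaix line equation: E = E0 + slope*pH
E = -0.075 + (-0.0379)*8.8 = -0.075 + (-0.33352) = -0.40852 V
Rounded to 4 decimal places: E = -0.4085 V

-0.4085 V


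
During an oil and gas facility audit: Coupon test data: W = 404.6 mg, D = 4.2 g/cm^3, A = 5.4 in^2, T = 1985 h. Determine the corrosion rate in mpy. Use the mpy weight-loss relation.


Apply the mpy weight-loss relation: CR = 534 * W / (D * A * T)
Numerator: 534 * 404.6 = 216056.4
Denominator: 4.2 * 5.4 * 1985 = 45019.8
CR = 216056.4 / 45019.8 = 4.799 mpy

4.799 mpy


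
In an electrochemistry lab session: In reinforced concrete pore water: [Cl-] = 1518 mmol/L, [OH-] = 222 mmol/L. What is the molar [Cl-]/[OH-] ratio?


Threshold parameter = [Cl-] / [OH-] (molar basis; both in mmol/L, so units cancel)
Ratio = 1518 / 222 = 6.84

6.84


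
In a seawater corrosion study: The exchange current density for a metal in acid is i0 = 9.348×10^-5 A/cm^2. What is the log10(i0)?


i0 = 9.348×10^-5 A/cm^2
log10(i0) = -4.029

-4.029


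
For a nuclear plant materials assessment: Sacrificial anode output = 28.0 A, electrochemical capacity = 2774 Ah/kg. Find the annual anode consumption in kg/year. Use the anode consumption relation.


Annual consumption = current * hours per year / capacity
Rate = 28.0 * 8760 / 2774 = 88.4 kg/year

88.4 kg/year


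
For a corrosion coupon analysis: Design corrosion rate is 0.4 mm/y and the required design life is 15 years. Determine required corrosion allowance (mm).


Corrosion allowance = CR × design life
CA = 0.4 * 15 = 6.0 mm

6.0 mm


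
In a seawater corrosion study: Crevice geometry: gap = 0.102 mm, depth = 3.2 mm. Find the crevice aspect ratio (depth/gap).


Aspect ratio = depth / gap
Ratio = 3.2 / 0.102 = 31.4

31.4


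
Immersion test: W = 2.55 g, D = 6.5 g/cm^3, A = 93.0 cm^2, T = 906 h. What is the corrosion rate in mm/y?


Apply the mm/y weight-loss relation: CR = 87600 * W / (D * A * T)
Numerator: 87600 * 2.55 = 223380.0
Denominator: 6.5 * 93.0 * 906 = 547677.0
CR = 223380.0 / 547677.0 = 0.40787 mm/y

0.40787 mm/y


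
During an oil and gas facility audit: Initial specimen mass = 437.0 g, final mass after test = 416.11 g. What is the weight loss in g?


Weight loss = initial − final
WL = 437.0 − 416.11 = 20.89 g

20.89 g


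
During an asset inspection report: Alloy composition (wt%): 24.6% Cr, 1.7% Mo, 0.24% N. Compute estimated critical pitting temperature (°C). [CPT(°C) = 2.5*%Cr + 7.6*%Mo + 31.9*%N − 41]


Apply the ASTM G48 empirical CPT estimate: CPT(°C) = 2.5*%Cr + 7.6*%Mo + 31.9*%N − 41
2.5*24.6 = 61.5; 7.6*1.7 = 12.92; 31.9*0.24 = 7.656
CPT = 61.5 + 12.92 + 7.656 − 41 = 41.076 °C
Rounded to 0.1 °C: CPT ≈ 41.1 °C

41.1 °C


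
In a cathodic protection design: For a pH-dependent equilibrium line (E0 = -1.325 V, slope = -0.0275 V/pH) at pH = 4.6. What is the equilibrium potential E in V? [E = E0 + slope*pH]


Apply the Pourbaix line equation: E = E0 + slope*pH
E = -1.325 + (-0.0275)*4.6 = -1.325 + (-0.1265) = -1.4515 V
Rounded to 4 decimal places: E = -1.4515 V

-1.4515 V


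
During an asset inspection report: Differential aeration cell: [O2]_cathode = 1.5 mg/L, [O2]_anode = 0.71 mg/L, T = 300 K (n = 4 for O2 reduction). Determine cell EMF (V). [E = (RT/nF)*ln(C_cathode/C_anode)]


Apply the Nernst concentration-cell relation: E = (RT/nF)*ln(C_cathode/C_anode)
RT/nF = 8.314*300/(4*96485) = 0.00646266 V
ln(1.5/0.71) = 0.74796
E = 0.00646266 * 0.74796 = 0.00483 V

0.00483 V


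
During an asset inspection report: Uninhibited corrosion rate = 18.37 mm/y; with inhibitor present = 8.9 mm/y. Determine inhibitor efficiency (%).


Apply the inhibitor-efficiency definition: IE = (CR_blank − CR_inh)/CR_blank × 100
IE = (18.37 − 8.9) / 18.37 × 100
IE = 9.47 / 18.37 × 100 = 51.6 %

51.6 %


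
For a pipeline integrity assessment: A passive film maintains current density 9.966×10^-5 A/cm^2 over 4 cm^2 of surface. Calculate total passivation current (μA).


I = i_pass * A, then convert A → μA (×10^6)
I = 9.966×10^-5 * 4 * 10^6 = 398.64 μA

398.64 μA


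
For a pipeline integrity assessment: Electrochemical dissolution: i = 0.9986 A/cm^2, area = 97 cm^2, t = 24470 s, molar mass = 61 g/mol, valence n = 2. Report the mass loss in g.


Apply Faraday's law: m = i*A*t*M / (n*F)
Total charge passed Q = i*A*t = 0.9986*97*24470 = 2370266.974 C
m = Q*M/(n*F) = 2370266.974*61/(2*96485) = 749.268 g

749.268 g


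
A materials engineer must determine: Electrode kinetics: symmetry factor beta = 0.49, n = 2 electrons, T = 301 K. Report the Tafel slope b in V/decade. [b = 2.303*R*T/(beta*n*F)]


Apply the Tafel slope relation: b = 2.303*R*T/(beta*n*F)
Numerator: 2.303 * 8.314 * 301 = 5763.29
Denominator: 0.49 * 2 * 96485 = 94555.3
b = 5763.29 / 94555.3 = 0.061 V/decade

0.061 V/decade


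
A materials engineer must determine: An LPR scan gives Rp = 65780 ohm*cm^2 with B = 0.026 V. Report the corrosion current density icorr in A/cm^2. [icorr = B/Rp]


Apply the Stern-Geary relation: icorr = B / Rp
icorr = 0.026 / 65780 = 3.953×10^-7 A/cm^2

3.953×10^-7 A/cm^2


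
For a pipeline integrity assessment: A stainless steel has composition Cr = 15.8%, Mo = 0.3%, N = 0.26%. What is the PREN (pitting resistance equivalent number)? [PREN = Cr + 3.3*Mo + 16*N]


Apply the PREN formula: PREN = Cr + 3.3*Mo + 16*N
PREN = 15.8 + 3.3*0.3 + 16*0.26
PREN = 15.8 + 0.99 + 4.16 = 20.95

20.95


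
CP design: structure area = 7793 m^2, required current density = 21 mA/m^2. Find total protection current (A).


I = area * current density, then convert mA → A (÷1000)
I = 7793 * 21 / 1000 = 163.65 A

163.65 A


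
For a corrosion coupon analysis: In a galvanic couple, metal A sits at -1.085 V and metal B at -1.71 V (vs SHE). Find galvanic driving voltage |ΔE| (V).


Driving voltage is the absolute potential difference.
|ΔE| = |-1.085 − (-1.71)| = 0.625 V

0.625 V


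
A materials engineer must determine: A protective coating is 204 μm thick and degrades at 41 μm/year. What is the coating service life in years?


Service life = thickness / degradation rate
Life = 204 / 41 = 5.0 years

5.0 years


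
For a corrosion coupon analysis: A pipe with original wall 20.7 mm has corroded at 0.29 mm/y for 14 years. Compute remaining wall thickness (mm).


Remaining wall = original − CR × time
t = 20.7 − 0.29*14 = 20.7 − 4.06 = 16.64 mm

16.64 mm


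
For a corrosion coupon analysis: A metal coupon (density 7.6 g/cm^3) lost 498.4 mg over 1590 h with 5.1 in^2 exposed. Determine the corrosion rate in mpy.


Apply the mpy weight-loss relation: CR = 534 * W / (D * A * T)
Numerator: 534 * 498.4 = 266145.6
Denominator: 7.6 * 5.1 * 1590 = 61628.4
CR = 266145.6 / 61628.4 = 4.31855 mpy

4.31855 mpy


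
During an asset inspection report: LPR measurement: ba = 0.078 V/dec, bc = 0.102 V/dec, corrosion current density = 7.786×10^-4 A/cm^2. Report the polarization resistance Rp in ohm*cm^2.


Apply the Stern-Geary equation: Rp = ba*bc / (2.303*icorr*(ba+bc))
ba*bc = 0.078*0.102 = 0.007956
ba+bc = 0.18; 2.303*icorr*(ba+bc) = 2.303*7.786×10^-4*0.18 = 3.2276084×10^-4
Rp = 0.007956 / 3.2276084×10^-4 = 24.65 ohm*cm^2

24.65 ohm*cm^2


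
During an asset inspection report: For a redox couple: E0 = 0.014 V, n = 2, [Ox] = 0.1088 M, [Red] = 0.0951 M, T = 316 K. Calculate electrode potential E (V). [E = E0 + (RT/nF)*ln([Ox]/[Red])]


Apply the Nernst equation: E = E0 + (RT/nF)*ln([Ox]/[Red])
Step 1: RT/nF = 8.314*316/(2*96485) = 0.01361468 V
Step 2: [Ox]/[Red] = 0.1088/0.0951 = 1.144059
Step 3: ln(1.144059) = 0.134582
Step 4: correction = 0.01361468 * 0.134582 = 0.002 V
E = 0.014 + 0.002 = 0.016 V

0.016 V


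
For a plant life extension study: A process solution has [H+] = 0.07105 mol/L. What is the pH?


pH = −log10[H+]
pH = −log10(0.07105) = 1.15

1.15


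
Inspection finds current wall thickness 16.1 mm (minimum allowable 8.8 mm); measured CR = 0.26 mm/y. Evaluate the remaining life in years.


Apply the remaining-life relation: RL = (t_current − t_min) / CR
RL = (16.1 − 8.8) / 0.26 = 7.3 / 0.26 = 28.1 years

28.1 years


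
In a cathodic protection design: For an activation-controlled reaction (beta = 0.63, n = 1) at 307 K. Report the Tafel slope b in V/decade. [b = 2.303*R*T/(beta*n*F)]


Apply the Tafel slope relation: b = 2.303*R*T/(beta*n*F)
Numerator: 2.303 * 8.314 * 307 = 5878.17
Denominator: 0.63 * 1 * 96485 = 60785.55
b = 5878.17 / 60785.55 = 0.0967 V/decade

0.0967 V/decade


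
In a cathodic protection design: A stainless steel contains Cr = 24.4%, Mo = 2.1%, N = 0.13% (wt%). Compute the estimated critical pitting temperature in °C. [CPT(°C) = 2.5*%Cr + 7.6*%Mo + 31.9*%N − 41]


Apply the ASTM G48 empirical CPT estimate: CPT(°C) = 2.5*%Cr + 7.6*%Mo + 31.9*%N − 41
2.5*24.4 = 61; 7.6*2.1 = 15.96; 31.9*0.13 = 4.147
CPT = 61 + 15.96 + 4.147 − 41 = 40.107 °C
Rounded to 0.1 °C: CPT ≈ 40.1 °C

40.1 °C


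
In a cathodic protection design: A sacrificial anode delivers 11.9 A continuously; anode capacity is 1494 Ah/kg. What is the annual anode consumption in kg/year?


Annual consumption = current * hours per year / capacity
Rate = 11.9 * 8760 / 1494 = 69.8 kg/year

69.8 kg/year


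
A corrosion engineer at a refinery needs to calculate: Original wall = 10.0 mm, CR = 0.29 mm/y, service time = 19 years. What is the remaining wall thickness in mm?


Remaining wall = original − CR × time
t = 10.0 − 0.29*19 = 10.0 − 5.51 = 4.49 mm

4.49 mm


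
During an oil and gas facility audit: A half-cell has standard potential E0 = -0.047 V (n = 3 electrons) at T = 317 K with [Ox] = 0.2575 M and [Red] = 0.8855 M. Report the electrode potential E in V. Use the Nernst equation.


Apply the Nernst equation: E = E0 + (RT/nF)*ln([Ox]/[Red])
Step 1: RT/nF = 8.314*317/(3*96485) = 0.00910517 V
Step 2: [Ox]/[Red] = 0.2575/0.8855 = 0.290796
Step 3: ln(0.290796) = -1.235133
Step 4: correction = 0.00910517 * -1.235133 = -0.0112 V
E = -0.047 + -0.0112 = -0.0582 V

-0.0582 V


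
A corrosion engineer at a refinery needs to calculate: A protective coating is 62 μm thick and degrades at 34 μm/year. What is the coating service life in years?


Service life = thickness / degradation rate
Life = 62 / 34 = 1.8 years

1.8 years


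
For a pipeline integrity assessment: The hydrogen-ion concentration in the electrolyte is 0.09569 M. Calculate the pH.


pH = −log10[H+]
pH = −log10(0.09569) = 1.02

1.02


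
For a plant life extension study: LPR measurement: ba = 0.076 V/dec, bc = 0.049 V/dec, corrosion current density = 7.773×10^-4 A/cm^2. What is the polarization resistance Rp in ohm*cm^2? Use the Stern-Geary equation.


Apply the Stern-Geary equation: Rp = ba*bc / (2.303*icorr*(ba+bc))
ba*bc = 0.076*0.049 = 0.003724
ba+bc = 0.125; 2.303*icorr*(ba+bc) = 2.303*7.773×10^-4*0.125 = 2.2376524×10^-4
Rp = 0.003724 / 2.2376524×10^-4 = 16.64 ohm*cm^2

16.64 ohm*cm^2


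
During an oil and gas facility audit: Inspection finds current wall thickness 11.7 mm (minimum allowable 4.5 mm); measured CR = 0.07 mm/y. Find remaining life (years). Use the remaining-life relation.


Apply the remaining-life relation: RL = (t_current − t_min) / CR
RL = (11.7 − 4.5) / 0.07 = 7.2 / 0.07 = 102.9 years

102.9 years


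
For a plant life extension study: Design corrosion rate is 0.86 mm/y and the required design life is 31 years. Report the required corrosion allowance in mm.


Corrosion allowance = CR × design life
CA = 0.86 * 31 = 26.66 mm

26.66 mm


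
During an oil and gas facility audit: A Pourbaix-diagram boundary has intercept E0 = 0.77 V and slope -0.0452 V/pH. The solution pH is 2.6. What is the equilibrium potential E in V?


Apply the Pourbaix line equation: E = E0 + slope*pH
E = 0.77 + (-0.0452)*2.6 = 0.77 + (-0.11752) = 0.65248 V
Rounded to 3 decimal places: E = 0.652 V

0.652 V


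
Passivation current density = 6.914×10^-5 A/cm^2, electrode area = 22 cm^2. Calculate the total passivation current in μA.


I = i_pass * A, then convert A → μA (×10^6)
I = 6.914×10^-5 * 22 * 10^6 = 1521.08 μA

1521.08 μA


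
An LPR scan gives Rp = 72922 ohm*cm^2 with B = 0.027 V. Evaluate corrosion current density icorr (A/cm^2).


Apply the Stern-Geary relation: icorr = B / Rp
icorr = 0.027 / 72922 = 3.703×10^-7 A/cm^2

3.703×10^-7 A/cm^2


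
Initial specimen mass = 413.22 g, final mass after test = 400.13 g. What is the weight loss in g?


Weight loss = initial − final
WL = 413.22 − 400.13 = 13.09 g

13.09 g


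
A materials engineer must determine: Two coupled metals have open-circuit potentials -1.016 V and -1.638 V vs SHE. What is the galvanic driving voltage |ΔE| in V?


Driving voltage is the absolute potential difference.
|ΔE| = |-1.016 − (-1.638)| = 0.622 V

0.622 V


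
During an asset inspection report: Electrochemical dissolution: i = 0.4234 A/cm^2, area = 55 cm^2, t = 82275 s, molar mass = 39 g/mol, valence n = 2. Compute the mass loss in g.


Apply Faraday's law: m = i*A*t*M / (n*F)
Total charge passed Q = i*A*t = 0.4234*55*82275 = 1915937.925 C
m = Q*M/(n*F) = 1915937.925*39/(2*96485) = 387.219 g

387.219 g


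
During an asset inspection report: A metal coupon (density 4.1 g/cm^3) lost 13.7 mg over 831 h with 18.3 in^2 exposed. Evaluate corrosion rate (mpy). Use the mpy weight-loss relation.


Apply the mpy weight-loss relation: CR = 534 * W / (D * A * T)
Numerator: 534 * 13.7 = 7315.8
Denominator: 4.1 * 18.3 * 831 = 62349.93
CR = 7315.8 / 62349.93 = 0.117 mpy

0.117 mpy


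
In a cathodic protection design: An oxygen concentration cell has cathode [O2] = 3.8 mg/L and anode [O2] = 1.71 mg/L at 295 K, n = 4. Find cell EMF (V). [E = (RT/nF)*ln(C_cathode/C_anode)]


Apply the Nernst concentration-cell relation: E = (RT/nF)*ln(C_cathode/C_anode)
RT/nF = 8.314*295/(4*96485) = 0.00635495 V
ln(3.8/1.71) = 0.79851
E = 0.00635495 * 0.79851 = 0.00507 V

0.00507 V


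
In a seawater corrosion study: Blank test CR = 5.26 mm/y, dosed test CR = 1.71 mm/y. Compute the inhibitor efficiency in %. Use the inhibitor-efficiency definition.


Apply the inhibitor-efficiency definition: IE = (CR_blank − CR_inh)/CR_blank × 100
IE = (5.26 − 1.71) / 5.26 × 100
IE = 3.55 / 5.26 × 100 = 67.5 %

67.5 %


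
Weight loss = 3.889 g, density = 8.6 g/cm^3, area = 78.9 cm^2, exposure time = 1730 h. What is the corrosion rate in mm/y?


Apply the mm/y weight-loss relation: CR = 87600 * W / (D * A * T)
Numerator: 87600 * 3.889 = 340676.4
Denominator: 8.6 * 78.9 * 1730 = 1173874.2
CR = 340676.4 / 1173874.2 = 0.29022 mm/y

0.29022 mm/y


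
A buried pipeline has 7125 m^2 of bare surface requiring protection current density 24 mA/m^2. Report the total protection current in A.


I = area * current density, then convert mA → A (÷1000)
I = 7125 * 24 / 1000 = 171.0 A

171.0 A


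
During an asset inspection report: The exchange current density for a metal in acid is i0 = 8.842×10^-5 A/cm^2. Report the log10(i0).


i0 = 8.842×10^-5 A/cm^2
log10(i0) = -4.053

-4.053


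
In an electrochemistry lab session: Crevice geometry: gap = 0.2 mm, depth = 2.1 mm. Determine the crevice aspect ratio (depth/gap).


Aspect ratio = depth / gap
Ratio = 2.1 / 0.2 = 10.5

10.5


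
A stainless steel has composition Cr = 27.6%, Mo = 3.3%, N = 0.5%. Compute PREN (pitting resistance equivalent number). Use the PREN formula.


Apply the PREN formula: PREN = Cr + 3.3*Mo + 16*N
PREN = 27.6 + 3.3*3.3 + 16*0.5
PREN = 27.6 + 10.89 + 8.0 = 46.49

46.49


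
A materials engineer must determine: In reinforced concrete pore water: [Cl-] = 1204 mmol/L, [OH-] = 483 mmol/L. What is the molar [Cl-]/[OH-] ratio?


Threshold parameter = [Cl-] / [OH-] (molar basis; both in mmol/L, so units cancel)
Ratio = 1204 / 483 = 2.49

2.49


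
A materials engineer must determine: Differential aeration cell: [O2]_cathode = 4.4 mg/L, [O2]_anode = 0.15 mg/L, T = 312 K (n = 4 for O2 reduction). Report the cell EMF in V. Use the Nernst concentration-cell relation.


Apply the Nernst concentration-cell relation: E = (RT/nF)*ln(C_cathode/C_anode)
RT/nF = 8.314*312/(4*96485) = 0.00672117 V
ln(4.4/0.15) = 3.37872
E = 0.00672117 * 3.37872 = 0.02271 V

0.02271 V
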